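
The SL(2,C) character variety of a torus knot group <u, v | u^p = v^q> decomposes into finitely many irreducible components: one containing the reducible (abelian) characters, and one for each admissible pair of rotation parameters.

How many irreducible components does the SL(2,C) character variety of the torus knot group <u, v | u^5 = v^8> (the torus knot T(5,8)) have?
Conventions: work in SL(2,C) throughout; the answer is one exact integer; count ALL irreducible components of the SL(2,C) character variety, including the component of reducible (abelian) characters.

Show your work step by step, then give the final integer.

15

In the torus knot group T(5,8), u^5 = v^8 is central, so an irreducible representation sends it to +I or -I (Schur).
On an irreducible component, tr(u) is locked at 2*cos(pi*alpha/5) for some alpha in 1..4, and tr(v) at 2*cos(pi*beta/8) for some beta in 1..7.
Consistency of u^5 = (-1)^alpha I with v^8 = (-1)^beta I forces alpha = beta (mod 2).
Counting: 2 odd alphas x 4 odd betas + 2 even alphas x 3 even betas = 8 + 6 = 14.
Total: 14 irreducible-character components + 1 reducible (abelian) component = 15.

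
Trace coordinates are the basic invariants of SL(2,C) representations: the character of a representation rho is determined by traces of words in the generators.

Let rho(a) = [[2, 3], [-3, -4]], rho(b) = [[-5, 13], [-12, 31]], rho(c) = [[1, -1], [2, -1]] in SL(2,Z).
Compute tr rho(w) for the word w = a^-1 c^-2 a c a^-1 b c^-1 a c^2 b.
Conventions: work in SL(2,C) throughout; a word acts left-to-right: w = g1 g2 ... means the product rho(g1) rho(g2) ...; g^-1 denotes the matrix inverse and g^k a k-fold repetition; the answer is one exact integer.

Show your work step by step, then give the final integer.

rho(a^-1) = [[-4, -3], [3, 2]]
... * rho(c^-1) = [[-1, 1], [-2, 1]]  ->  [[10, -7], [-7, 5]]
... * rho(c^-1) = [[-1, 1], [-2, 1]]  ->  [[4, 3], [-3, -2]]
... * rho(a) = [[2, 3], [-3, -4]]  ->  [[-1, 0], [0, -1]]
... * rho(c) = [[1, -1], [2, -1]]  ->  [[-1, 1], [-2, 1]]
... * rho(a^-1) = [[-4, -3], [3, 2]]  ->  [[7, 5], [11, 8]]
... * rho(b) = [[-5, 13], [-12, 31]]  ->  [[-95, 246], [-151, 391]]
... * rho(c^-1) = [[-1, 1], [-2, 1]]  ->  [[-397, 151], [-631, 240]]
... * rho(a) = [[2, 3], [-3, -4]]  ->  [[-1247, -1795], [-1982, -2853]]
... * rho(c) = [[1, -1], [2, -1]]  ->  [[-4837, 3042], [-7688, 4835]]
... * rho(c) = [[1, -1], [2, -1]]  ->  [[1247, 1795], [1982, 2853]]
... * rho(b) = [[-5, 13], [-12, 31]]  ->  [[-27775, 71856], [-44146, 114209]]
tr = -27775 + 114209 = 86434

86434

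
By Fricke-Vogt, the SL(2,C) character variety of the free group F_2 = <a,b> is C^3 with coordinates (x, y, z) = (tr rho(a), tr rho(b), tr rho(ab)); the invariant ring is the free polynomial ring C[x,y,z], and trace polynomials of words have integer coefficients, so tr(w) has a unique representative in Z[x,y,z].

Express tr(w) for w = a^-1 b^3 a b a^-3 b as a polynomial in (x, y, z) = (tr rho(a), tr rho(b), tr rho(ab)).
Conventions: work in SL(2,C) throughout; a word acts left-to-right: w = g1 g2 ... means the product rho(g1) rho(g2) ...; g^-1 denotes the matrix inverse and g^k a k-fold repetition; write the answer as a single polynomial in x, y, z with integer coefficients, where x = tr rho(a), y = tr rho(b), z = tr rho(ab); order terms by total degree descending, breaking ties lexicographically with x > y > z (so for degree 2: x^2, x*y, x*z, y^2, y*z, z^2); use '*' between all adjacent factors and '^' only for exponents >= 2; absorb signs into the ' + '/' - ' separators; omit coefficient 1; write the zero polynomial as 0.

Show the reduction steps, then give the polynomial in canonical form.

tr(b a b) = tr(b)*tr(a b) - tr(a)   [square of b] = y*z - x
reduce: tr(b a b^2) = tr(b)*tr(b a b) - tr(b a)   [square of b] = y^2*z - x*y - z
reduce: tr(b a b^3) = tr(b)*tr(b a b^2) - tr(b a b)   [square of b] = y^3*z - x*y^2 - 2*y*z + x
tr(b^4 a b) = tr(b)*tr(b a b^3) - tr(b a b^2)   [square of b] = y^4*z - x*y^3 - 3*y^2*z + 2*x*y + z
reduce: tr(a b a b) = tr(b a)*tr(b a) - tr(1)   [split at a repeated b] = z^2 - 2
tr(a b a) = tr(a)*tr(b a) - tr(b)   [square of a] = x*z - y
tr(a b a b^2) = tr(b)*tr(a b a b) - tr(a b a)   [square of b] = y*z^2 - x*z - y
tr(b a b a b^2) = tr(b)*tr(a b a b^2) - tr(a b a b)   [square of b] = y^2*z^2 - x*y*z - y^2 - z^2 + 2
so tr(b^4 a b a) = tr(b)*tr(b a b a b^2) - tr(b a b a b)   [square of b] = y^3*z^2 - x*y^2*z - y^3 - 2*y*z^2 + x*z + 3*y
tr(b^3 a b a^-1 b) = tr(b^4 a b)*tr(a) - tr(b^4 a b a)   [inverse elimination on a] = x*y^4*z - x^2*y^3 - y^3*z^2 - 2*x*y^2*z + 2*x^2*y + y^3 + 2*y*z^2 - 3*y
so tr(b^2) = tr(b)*tr(b) - tr(1)   [square of b] = y^2 - 2
so tr(a b^2 a) = tr(a)*tr(b^2 a) - tr(b^2)   [square of a] = x*y*z - x^2 - y^2 + 2
tr(b a b^2 a b) = tr(b)*tr(a b^2 a b) - tr(a b^2 a)   [square of b] = y^2*z^2 - 2*x*y*z + x^2 - 2
so tr(b a b^3 a b) = tr(b)*tr(b a b^2 a b) - tr(b a b^2 a)   [square of b] = y^3*z^2 - 2*x*y^2*z + x^2*y - y*z^2 + x*z - y
reduce: tr(a b a b a b) = tr(b a)*tr(b a b a) - tr(b^-1 a^-1)   [split at a repeated b] = z^3 - 3*z
so tr(a b a b a) = tr(a)*tr(b a b a) - tr(b a b)   [square of a] = x*z^2 - y*z - x
reduce: tr(a b a b a b^2) = tr(b)*tr(a b a b a b) - tr(a b a b a)   [square of b] = y*z^3 - x*z^2 - 2*y*z + x
tr(b a b^3 a b a) = tr(b)*tr(a b a b a b^2) - tr(a b a b a b)   [square of b] = y^2*z^3 - x*y*z^2 - 2*y^2*z - z^3 + x*y + 3*z
tr(b^3 a b a^-1 b a) = tr(b a b^3 a b)*tr(a) - tr(b a b^3 a b a)   [inverse elimination on a] = x*y^3*z^2 - 2*x^2*y^2*z - y^2*z^3 + x^3*y + x^2*z + 2*y^2*z + z^3 - 2*x*y - 3*z
so tr(b a^-1 b^3 a b a^-1) = tr(b^3 a b a^-1 b)*tr(a) - tr(b^3 a b a^-1 b a)   [inverse elimination on a] = x^2*y^4*z - x^3*y^3 - 2*x*y^3*z^2 + y^2*z^3 + x^3*y + x*y^3 + 2*x*y*z^2 - x^2*z - 2*y^2*z - z^3 - x*y + 3*z
so tr(b a^-1 b^3 a b) = tr(b^3 a b^2)*tr(a) - tr(b^3 a b^2 a)   [inverse elimination on a] = x*y^4*z - x^2*y^3 - y^3*z^2 - x*y^2*z + x^2*y + y*z^2 + y
so tr(a^-1 b a^-1 b^3 a b a^-1) = tr(b a^-1 b^3 a b a^-1)*tr(a) - tr(b a^-1 b^3 a b)   [inverse elimination on a] = x^3*y^4*z - x^4*y^3 - 2*x^2*y^3*z^2 - x*y^4*z + x*y^2*z^3 + x^4*y + 2*x^2*y^3 + 2*x^2*y*z^2 + y^3*z^2 - x^3*z - x*y^2*z - x*z^3 - 2*x^2*y - y*z^2 + 3*x*z - y
tr(a^-1 b^3 a b a^-3 b) = tr(a^-1 b a^-1 b^3 a b a^-1)*tr(a) - tr(a^-1 b a^-1 b^3 a b)   [inverse elimination on a] = x^4*y^4*z - x^5*y^3 - 2*x^3*y^3*z^2 - 2*x^2*y^4*z + x^2*y^2*z^3 + x^5*y + 3*x^3*y^3 + 2*x^3*y*z^2 + 3*x*y^3*z^2 - x^4*z - x^2*y^2*z - x^2*z^3 - y^2*z^3 - 3*x^3*y - x*y^3 - 3*x*y*z^2 + 4*x^2*z + 2*y^2*z + z^3 - 3*z

x^4*y^4*z - x^5*y^3 - 2*x^3*y^3*z^2 - 2*x^2*y^4*z + x^2*y^2*z^3 + x^5*y + 3*x^3*y^3 + 2*x^3*y*z^2 + 3*x*y^3*z^2 - x^4*z - x^2*y^2*z - x^2*z^3 - y^2*z^3 - 3*x^3*y - x*y^3 - 3*x*y*z^2 + 4*x^2*z + 2*y^2*z + z^3 - 3*z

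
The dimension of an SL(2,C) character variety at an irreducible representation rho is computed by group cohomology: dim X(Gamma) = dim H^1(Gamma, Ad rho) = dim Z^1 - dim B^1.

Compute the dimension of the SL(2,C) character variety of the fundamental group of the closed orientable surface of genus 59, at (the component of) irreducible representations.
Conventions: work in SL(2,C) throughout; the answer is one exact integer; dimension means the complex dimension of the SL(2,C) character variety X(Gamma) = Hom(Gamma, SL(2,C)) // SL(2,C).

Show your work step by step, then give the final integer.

Gamma = pi_1(Sigma_59) = < a_1, b_1, ..., a_59, b_59 | prod [a_i, b_i] > has 2g = 118 generators and 1 relator.
Before the relator condition, cocycle space has dim 3*118 = 354.
At an irreducible rho, H^2 = coker(d_2) vanishes (Poincare duality: H^2 is dual to H^0 = invariants = 0), so d_2 is surjective onto sl_2 and dim Z^1 = 354 - 3 = 351.
dim B^1 = 3 (coboundaries, injective at irreducible rho).
dim H^1 = 351 - 3 = 348 = dim X.

348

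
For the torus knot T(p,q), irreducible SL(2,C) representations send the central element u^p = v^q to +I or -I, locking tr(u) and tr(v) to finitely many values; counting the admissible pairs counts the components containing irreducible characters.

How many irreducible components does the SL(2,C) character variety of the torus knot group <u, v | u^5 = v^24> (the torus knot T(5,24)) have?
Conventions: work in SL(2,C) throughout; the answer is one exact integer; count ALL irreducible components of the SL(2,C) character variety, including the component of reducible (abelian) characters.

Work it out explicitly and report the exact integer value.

For T(5,24): irreducibility forces the central element u^5 = v^24 to one of +I, -I.
On an irreducible component, tr(u) is locked at 2*cos(pi*alpha/5) for some alpha in 1..4, and tr(v) at 2*cos(pi*beta/24) for some beta in 1..23.
The two central values (-1)^alpha I and (-1)^beta I must be the same matrix, so alpha and beta share a parity.
Enumerate parity-matched pairs: 2*12 odd-odd plus 2*11 even-even gives 46.
That is 46 components of irreducible characters, and with the reducible (abelian) component the total is 47.

47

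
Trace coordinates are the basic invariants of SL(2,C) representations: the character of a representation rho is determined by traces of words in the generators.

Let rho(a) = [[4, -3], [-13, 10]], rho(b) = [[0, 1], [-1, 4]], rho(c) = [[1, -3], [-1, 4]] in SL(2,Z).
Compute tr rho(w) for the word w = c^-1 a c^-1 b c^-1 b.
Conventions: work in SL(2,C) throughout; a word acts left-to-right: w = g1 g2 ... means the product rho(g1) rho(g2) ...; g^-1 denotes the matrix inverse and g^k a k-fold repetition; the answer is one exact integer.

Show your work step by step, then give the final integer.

-100

rho(c^-1) = [[4, 3], [1, 1]]
... * rho(a) = [[4, -3], [-13, 10]]  ->  [[-23, 18], [-9, 7]]
... * rho(c^-1) = [[4, 3], [1, 1]]  ->  [[-74, -51], [-29, -20]]
... * rho(b) = [[0, 1], [-1, 4]]  ->  [[51, -278], [20, -109]]
... * rho(c^-1) = [[4, 3], [1, 1]]  ->  [[-74, -125], [-29, -49]]
... * rho(b) = [[0, 1], [-1, 4]]  ->  [[125, -574], [49, -225]]
tr = 125 + -225 = -100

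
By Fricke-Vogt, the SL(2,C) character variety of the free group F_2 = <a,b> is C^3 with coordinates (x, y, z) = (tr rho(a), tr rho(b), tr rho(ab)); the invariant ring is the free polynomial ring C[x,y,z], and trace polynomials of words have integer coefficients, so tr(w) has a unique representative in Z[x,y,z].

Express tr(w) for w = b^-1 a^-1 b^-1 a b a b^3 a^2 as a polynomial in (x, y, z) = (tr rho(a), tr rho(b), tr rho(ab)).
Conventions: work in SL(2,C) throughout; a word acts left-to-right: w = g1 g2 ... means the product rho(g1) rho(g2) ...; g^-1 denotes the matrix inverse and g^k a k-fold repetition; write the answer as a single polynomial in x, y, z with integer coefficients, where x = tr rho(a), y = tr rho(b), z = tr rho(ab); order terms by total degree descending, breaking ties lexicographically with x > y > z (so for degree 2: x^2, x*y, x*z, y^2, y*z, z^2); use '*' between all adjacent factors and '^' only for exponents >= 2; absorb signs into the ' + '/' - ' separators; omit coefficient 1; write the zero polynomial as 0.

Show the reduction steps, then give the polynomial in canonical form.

tr(b a b) = tr(b) tr(a b) - tr(a) = y*z - x
tr(b^3 a) = tr(b) tr(b a b) - tr(b a) = y^2*z - x*y - z
tr(b^2) = tr(b) tr(b) - tr(1) = y^2 - 2
tr(b^3) = tr(b) tr(b^2) - tr(b) = y^3 - 3*y
tr(a b^3 a) = tr(a) tr(b^3 a) - tr(b^3) = x*y^2*z - x^2*y - y^3 - x*z + 3*y
tr(a b^3 a^2) = tr(a) tr(a b^3 a) - tr(a b^3) = x^2*y^2*z - x^3*y - x*y^3 - x^2*z - y^2*z + 4*x*y + z
tr(b a b a) = tr(b a) tr(b a) - tr(1)   [split at repeated b] = z^2 - 2
tr(a^2 b a b) = tr(a) tr(b a b a) - tr(b a b) = x*z^2 - y*z - x
tr(b a^2) = tr(a) tr(b a) - tr(b) = x*z - y
tr(a^2 b a) = tr(a) tr(b a^2) - tr(b a) = x^2*z - x*y - z
tr(b a b^2 a^2) = tr(b) tr(a^2 b a b) - tr(a^2 b a) = x*y*z^2 - x^2*z - y^2*z + z
tr(b a b^2 a) = tr(b) tr(a b a b) - tr(a b a) = y*z^2 - x*z - y
tr(a^3 b a b^2) = tr(a) tr(b a b^2 a^2) - tr(b a b^2 a) = x^2*y*z^2 - x^3*z - x*y^2*z - y*z^2 + 2*x*z + y
tr(a^3 b a b) = tr(a) tr(a b a b a) - tr(a b a b) = x^2*z^2 - x*y*z - x^2 - z^2 + 2
tr(a b a b^3 a^2) = tr(b) tr(a^3 b a b^2) - tr(a^3 b a b) = x^2*y^2*z^2 - x^3*y*z - x*y^3*z - x^2*z^2 - y^2*z^2 + 3*x*y*z + x^2 + y^2 + z^2 - 2
tr(a b a b a b) = tr(a b) tr(a b a b) - tr(a^-1 b^-1)   [split at repeated a] = z^3 - 3*z
tr(b a b a b^2 a) = tr(b) tr(a b a b a b) - tr(a b a b a) = y*z^3 - x*z^2 - 2*y*z + x
tr(b a b a b^2) = tr(b) tr(a b a b^2) - tr(a b a b) = y^2*z^2 - x*y*z - y^2 - z^2 + 2
tr(a^2 b a b a b^2) = tr(a) tr(b a b a b^2 a) - tr(b a b a b^2) = x*y*z^3 - x^2*z^2 - y^2*z^2 - x*y*z + x^2 + y^2 + z^2 - 2
tr(a^2 b a b a b) = tr(a) tr(b a b a b a) - tr(b a b a b) = x*z^3 - y*z^2 - 2*x*z + y
tr(b a b a b^3 a^2) = tr(b) tr(a^2 b a b a b^2) - tr(a^2 b a b a b) = x*y^2*z^3 - x^2*y*z^2 - y^3*z^2 - x*y^2*z - x*z^3 + x^2*y + y^3 + 2*y*z^2 + 2*x*z - 3*y
tr(b a b a b^3 a) = tr(b) tr(a b a b a b^2) - tr(a b a b a b) = y^2*z^3 - x*y*z^2 - 2*y^2*z - z^3 + x*y + 3*z
tr(a b a b a b^3 a^2) = tr(a) tr(b a b a b^3 a^2) - tr(b a b a b^3 a) = x^2*y^2*z^3 - x^3*y*z^2 - x*y^3*z^2 - x^2*y^2*z - x^2*z^3 - y^2*z^3 + x^3*y + x*y^3 + 3*x*y*z^2 + 2*x^2*z + 2*y^2*z + z^3 - 4*x*y - 3*z
tr(b a b a b a b a) = tr(b a b a b a) tr(b a) - tr(a b a b)   [split at repeated b] = z^4 - 4*z^2 + 2
tr(a^2 b a b a b a b) = tr(a) tr(b a b a b a b a) - tr(b a b a b a b) = x*z^4 - y*z^3 - 3*x*z^2 + 2*y*z + x
tr(a^2 b a b a b a) = tr(a) tr(a b a b a b a) - tr(a b a b a b) = x^2*z^3 - x*y*z^2 - 2*x^2*z - z^3 + x*y + 3*z
tr(b a^2 b a b a b a b) = tr(b) tr(a^2 b a b a b a b) - tr(a^2 b a b a b a) = x*y*z^4 - x^2*z^3 - y^2*z^3 - 2*x*y*z^2 + 2*x^2*z + 2*y^2*z + z^3 - 3*z
tr(a b a b a b^3 a^2 b) = tr(b) tr(b a^2 b a b a b a b) - tr(b a^2 b a b a b a) = x*y^2*z^4 - x^2*y*z^3 - y^3*z^3 - 2*x*y^2*z^2 - x*z^4 + 2*x^2*y*z + 2*y^3*z + 2*y*z^3 + 3*x*z^2 - 5*y*z - x
tr(b a b a b^3 a^2 b^-1 a) = tr(a b a b a b^3 a^2) tr(b) - tr(a b a b a b^3 a^2 b) = x^2*y^3*z^3 - x^3*y^2*z^2 - x*y^4*z^2 - x*y^2*z^4 - x^2*y^3*z + x^3*y^2 + x*y^4 + 5*x*y^2*z^2 + x*z^4 - y*z^3 - 4*x*y^2 - 3*x*z^2 + 2*y*z + x
tr(a b a b^3 a^2 b^-1 a^-1 b) = tr(b a b a b^3 a^2 b^-1) tr(a) - tr(b a b a b^3 a^2 b^-1 a) = -x^2*y^3*z^3 + 2*x^3*y^2*z^2 + x*y^4*z^2 + x*y^2*z^4 - x^4*y*z - x^3*y^2 - x^3*z^2 - x*y^4 - 6*x*y^2*z^2 - x*z^4 + 3*x^2*y*z + y*z^3 + x^3 + 5*x*y^2 + 4*x*z^2 - 2*y*z - 3*x
tr(b^-1 a^-1 b^-1 a b a b^3 a^2) = tr(a b a b^3 a^2 b^-1 a^-1) tr(b) - tr(a b a b^3 a^2 b^-1 a^-1 b) = x^2*y^3*z^3 - 2*x^3*y^2*z^2 - x*y^4*z^2 - x*y^2*z^4 + x^4*y*z + x^2*y^3*z + x^3*z^2 + 6*x*y^2*z^2 + x*z^4 - 4*x^2*y*z - y^3*z - y*z^3 - x^3 - x*y^2 - 4*x*z^2 + 3*y*z + 3*x

x^2*y^3*z^3 - 2*x^3*y^2*z^2 - x*y^4*z^2 - x*y^2*z^4 + x^4*y*z + x^2*y^3*z + x^3*z^2 + 6*x*y^2*z^2 + x*z^4 - 4*x^2*y*z - y^3*z - y*z^3 - x^3 - x*y^2 - 4*x*z^2 + 3*y*z + 3*x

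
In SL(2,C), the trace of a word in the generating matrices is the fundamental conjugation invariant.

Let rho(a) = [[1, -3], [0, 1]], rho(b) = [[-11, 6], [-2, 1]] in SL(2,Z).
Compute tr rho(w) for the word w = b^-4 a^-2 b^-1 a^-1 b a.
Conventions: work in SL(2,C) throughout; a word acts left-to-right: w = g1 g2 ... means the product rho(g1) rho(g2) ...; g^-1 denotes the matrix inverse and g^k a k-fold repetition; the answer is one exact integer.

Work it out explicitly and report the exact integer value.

-69154

rho(b^-1) = [[1, -6], [2, -11]]
... * rho(b^-1) = [[1, -6], [2, -11]]  ->  [[-11, 60], [-20, 109]]
... * rho(b^-1) = [[1, -6], [2, -11]]  ->  [[109, -594], [198, -1079]]
... * rho(b^-1) = [[1, -6], [2, -11]]  ->  [[-1079, 5880], [-1960, 10681]]
... * rho(a^-1) = [[1, 3], [0, 1]]  ->  [[-1079, 2643], [-1960, 4801]]
... * rho(a^-1) = [[1, 3], [0, 1]]  ->  [[-1079, -594], [-1960, -1079]]
... * rho(b^-1) = [[1, -6], [2, -11]]  ->  [[-2267, 13008], [-4118, 23629]]
... * rho(a^-1) = [[1, 3], [0, 1]]  ->  [[-2267, 6207], [-4118, 11275]]
... * rho(b) = [[-11, 6], [-2, 1]]  ->  [[12523, -7395], [22748, -13433]]
... * rho(a) = [[1, -3], [0, 1]]  ->  [[12523, -44964], [22748, -81677]]
tr = 12523 + -81677 = -69154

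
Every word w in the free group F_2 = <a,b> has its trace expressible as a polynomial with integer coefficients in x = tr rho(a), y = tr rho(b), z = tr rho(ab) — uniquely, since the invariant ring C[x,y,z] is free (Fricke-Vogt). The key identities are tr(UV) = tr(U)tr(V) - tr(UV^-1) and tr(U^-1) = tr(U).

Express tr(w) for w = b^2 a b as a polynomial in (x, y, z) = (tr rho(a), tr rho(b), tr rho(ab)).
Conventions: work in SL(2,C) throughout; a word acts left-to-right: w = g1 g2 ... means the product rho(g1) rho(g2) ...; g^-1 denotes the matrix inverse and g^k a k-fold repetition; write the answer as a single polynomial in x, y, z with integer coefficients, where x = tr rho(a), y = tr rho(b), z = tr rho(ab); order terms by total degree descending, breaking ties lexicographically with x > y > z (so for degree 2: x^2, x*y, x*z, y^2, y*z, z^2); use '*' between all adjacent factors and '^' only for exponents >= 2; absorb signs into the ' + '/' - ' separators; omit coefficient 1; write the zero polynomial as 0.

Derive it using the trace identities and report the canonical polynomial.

y^2*z - x*y - z

next, tr(b a b) = tr(b) tr(a b) - tr(a) = y*z - x
tr(b^2 a b) = tr(b) tr(b a b) - tr(b a) = y^2*z - x*y - z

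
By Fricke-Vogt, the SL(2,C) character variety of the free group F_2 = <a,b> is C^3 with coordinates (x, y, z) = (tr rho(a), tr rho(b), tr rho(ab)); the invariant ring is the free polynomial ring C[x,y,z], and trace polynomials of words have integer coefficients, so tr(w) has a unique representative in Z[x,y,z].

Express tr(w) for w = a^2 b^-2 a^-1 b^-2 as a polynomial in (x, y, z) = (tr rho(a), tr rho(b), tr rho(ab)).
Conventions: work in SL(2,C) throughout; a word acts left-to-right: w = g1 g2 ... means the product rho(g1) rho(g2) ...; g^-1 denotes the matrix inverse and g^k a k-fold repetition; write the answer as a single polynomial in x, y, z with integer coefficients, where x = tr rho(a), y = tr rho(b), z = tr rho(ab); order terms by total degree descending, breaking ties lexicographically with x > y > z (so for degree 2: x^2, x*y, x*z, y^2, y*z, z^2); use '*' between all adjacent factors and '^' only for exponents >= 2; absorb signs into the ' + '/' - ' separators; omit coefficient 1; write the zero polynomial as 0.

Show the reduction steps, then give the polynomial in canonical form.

x^2*y^3*z - x^3*y^2 - x*y^2*z^2 - y^3*z + x*y^2 + 2*y*z + x

reduce: tr(a b^-1) = tr(a)*tr(b) - tr(a b)  (eliminate b^-1) = x*y - z
so tr(a^2) = tr(a)*tr(a) - tr(1)  (reduce the a square) = x^2 - 2
tr(a b a) = tr(a)*tr(b a) - tr(b)  (reduce the a square) = x*z - y
reduce: tr(a b a^2) = tr(a)*tr(a b a) - tr(a b)  (reduce the a square) = x^2*z - x*y - z
reduce: tr(b a b a) = tr(a b)*tr(a b) - tr(1)  (split on a) = z^2 - 2
reduce: tr(b a b) = tr(b)*tr(a b) - tr(a)  (reduce the b square) = y*z - x
tr(a b a^2 b) = tr(a)*tr(b a b a) - tr(b a b)  (reduce the a square) = x*z^2 - y*z - x
so tr(b a^2 b^-1 a) = tr(a b a^2)*tr(b) - tr(a b a^2 b)  (eliminate b^-1) = x^2*y*z - x*y^2 - x*z^2 + x
tr(a^2 b^-1 a^-1 b) = tr(b a^2 b^-1)*tr(a) - tr(b a^2 b^-1 a)  (eliminate a^-1) = -x^2*y*z + x^3 + x*y^2 + x*z^2 - 3*x
tr(a^-1 b^-1 a^2 b^-1) = tr(a^2 b^-1 a^-1)*tr(b) - tr(a^2 b^-1 a^-1 b)  (eliminate b^-1) = x^2*y*z - x^3 - x*z^2 - y*z + 3*x
tr(b^-1 a^2 b^-2 a^-1) = tr(a^-1 b^-1 a^2 b^-1)*tr(b) - tr(a^-1 b^-1 a^2)  (eliminate b^-1) = x^2*y^2*z - x^3*y - x*y*z^2 - y^2*z + 2*x*y + z
reduce: tr(a b^-2) = tr(a b^-1)*tr(b) - tr(a)  (eliminate b^-1) = x*y^2 - y*z - x
tr(a^2 b^-2 a^-1 b^-2) = tr(b^-1 a^2 b^-2 a^-1)*tr(b) - tr(b^-1 a^2 b^-2 a^-1 b)  (eliminate b^-1) = x^2*y^3*z - x^3*y^2 - x*y^2*z^2 - y^3*z + x*y^2 + 2*y*z + x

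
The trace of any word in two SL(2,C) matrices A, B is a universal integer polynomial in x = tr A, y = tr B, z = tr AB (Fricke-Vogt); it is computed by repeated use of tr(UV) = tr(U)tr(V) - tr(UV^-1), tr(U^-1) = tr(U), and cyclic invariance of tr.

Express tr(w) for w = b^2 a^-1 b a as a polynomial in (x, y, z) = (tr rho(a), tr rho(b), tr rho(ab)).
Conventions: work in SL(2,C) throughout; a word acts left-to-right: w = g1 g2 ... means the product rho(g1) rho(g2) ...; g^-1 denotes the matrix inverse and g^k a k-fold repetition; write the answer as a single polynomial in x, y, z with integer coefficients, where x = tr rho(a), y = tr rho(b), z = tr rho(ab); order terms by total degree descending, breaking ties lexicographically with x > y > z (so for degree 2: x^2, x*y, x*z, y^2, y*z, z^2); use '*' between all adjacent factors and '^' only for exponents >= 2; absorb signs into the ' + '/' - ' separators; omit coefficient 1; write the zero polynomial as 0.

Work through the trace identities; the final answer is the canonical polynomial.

reduce: tr(b a b) = tr(b) * tr(a b) - tr(a)   [square of b] = y*z - x
so tr(b a b^2) = tr(b) * tr(b a b) - tr(b a)   [square of b] = y^2*z - x*y - z
so tr(a b a b) = tr(a b) * tr(a b) - tr(1)   [split at a repeated a] = z^2 - 2
so tr(a b a) = tr(a) * tr(b a) - tr(b)   [square of a] = x*z - y
tr(b a b^2 a) = tr(b) * tr(a b a b) - tr(a b a)   [square of b] = y*z^2 - x*z - y
reduce: tr(b^2 a^-1 b a) = tr(b a b^2) * tr(a) - tr(b a b^2 a)   [inverse elimination on a] = x*y^2*z - x^2*y - y*z^2 + y

x*y^2*z - x^2*y - y*z^2 + y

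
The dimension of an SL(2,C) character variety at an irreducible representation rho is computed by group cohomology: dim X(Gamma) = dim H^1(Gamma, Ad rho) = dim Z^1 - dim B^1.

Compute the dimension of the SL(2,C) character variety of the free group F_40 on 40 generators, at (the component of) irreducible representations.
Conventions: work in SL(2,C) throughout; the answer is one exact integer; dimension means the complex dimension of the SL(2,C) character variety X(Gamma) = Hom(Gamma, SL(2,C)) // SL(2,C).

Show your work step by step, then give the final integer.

Here Gamma is free of rank 40 — no relator constrains a cocycle.
A cocycle picks one sl_2 vector per generator freely, giving dim Z^1 = 3*40 = 120.
At an irreducible rho the centralizer of the image in sl_2 is 0, so the coboundary map sl_2 -> Z^1 is injective: dim B^1 = 3.
dim H^1 = 120 - 3 = 117, which is dim X.

117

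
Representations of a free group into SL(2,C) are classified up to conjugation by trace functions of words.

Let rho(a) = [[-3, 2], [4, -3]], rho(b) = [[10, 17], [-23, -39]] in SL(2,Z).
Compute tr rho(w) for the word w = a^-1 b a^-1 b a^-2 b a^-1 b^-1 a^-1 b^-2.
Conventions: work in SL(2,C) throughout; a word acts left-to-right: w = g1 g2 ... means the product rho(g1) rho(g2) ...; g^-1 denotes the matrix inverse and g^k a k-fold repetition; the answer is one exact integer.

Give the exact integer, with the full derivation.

rho(a^-1) = [[-3, -2], [-4, -3]]
... * rho(b) = [[10, 17], [-23, -39]]  ->  [[16, 27], [29, 49]]
... * rho(a^-1) = [[-3, -2], [-4, -3]]  ->  [[-156, -113], [-283, -205]]
... * rho(b) = [[10, 17], [-23, -39]]  ->  [[1039, 1755], [1885, 3184]]
... * rho(a^-1) = [[-3, -2], [-4, -3]]  ->  [[-10137, -7343], [-18391, -13322]]
... * rho(a^-1) = [[-3, -2], [-4, -3]]  ->  [[59783, 42303], [108461, 76748]]
... * rho(b) = [[10, 17], [-23, -39]]  ->  [[-375139, -633506], [-680594, -1149335]]
... * rho(a^-1) = [[-3, -2], [-4, -3]]  ->  [[3659441, 2650796], [6639122, 4809193]]
... * rho(b^-1) = [[-39, -17], [23, 10]]  ->  [[-81749891, -35702537], [-148314319, -64773144]]
... * rho(a^-1) = [[-3, -2], [-4, -3]]  ->  [[388059821, 270607393], [704035533, 490948070]]
... * rho(b^-1) = [[-39, -17], [23, 10]]  ->  [[-8910362980, -3890943027], [-16165580177, -7059123361]]
... * rho(b^-1) = [[-39, -17], [23, 10]]  ->  [[258012466599, 112566740390], [468097789600, 204223629399]]
tr = 258012466599 + 204223629399 = 462236095998

462236095998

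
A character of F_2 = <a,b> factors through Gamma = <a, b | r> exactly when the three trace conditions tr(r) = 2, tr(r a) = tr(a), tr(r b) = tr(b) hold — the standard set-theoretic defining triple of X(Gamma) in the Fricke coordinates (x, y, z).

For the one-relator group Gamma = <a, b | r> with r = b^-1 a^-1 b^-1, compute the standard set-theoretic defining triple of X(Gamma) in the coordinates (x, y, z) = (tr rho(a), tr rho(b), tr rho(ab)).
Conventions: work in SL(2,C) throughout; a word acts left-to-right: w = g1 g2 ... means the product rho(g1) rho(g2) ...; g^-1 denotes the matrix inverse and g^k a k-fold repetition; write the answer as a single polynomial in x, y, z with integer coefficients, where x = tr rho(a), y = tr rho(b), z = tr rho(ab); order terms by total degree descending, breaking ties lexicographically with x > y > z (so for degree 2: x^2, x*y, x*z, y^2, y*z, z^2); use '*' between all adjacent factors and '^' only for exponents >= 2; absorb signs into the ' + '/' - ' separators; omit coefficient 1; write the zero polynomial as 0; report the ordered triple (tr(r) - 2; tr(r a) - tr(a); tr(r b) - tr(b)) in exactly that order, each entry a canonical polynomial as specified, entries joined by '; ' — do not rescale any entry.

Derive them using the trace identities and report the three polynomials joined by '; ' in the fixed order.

next, tr(a^-1) = tr(a) = x
and tr(a^-1 b) = tr(b)*tr(a) - tr(b a)  (eliminate a^-1) = x*y - z
tr(b^-1 a^-1) = tr(a^-1)*tr(b) - tr(a^-1 b)  (eliminate b^-1) = z
tr(b^-1 a^-1 b^-1) = tr(b^-1 a^-1)*tr(b) - tr(b^-1 a^-1 b)  (eliminate b^-1) = y*z - x
and tr(b a b a) = tr(b a)*tr(b a) - tr(1)  (split on b) = z^2 - 2
and tr(a b a^-1 b) = tr(b a b)*tr(a) - tr(b a b a)  (eliminate a^-1) = x*y*z - x^2 - z^2 + 2
tr(a^-1 b^-1 a b) = tr(a b a^-1)*tr(b) - tr(a b a^-1 b)  (eliminate b^-1) = -x*y*z + x^2 + y^2 + z^2 - 2
tr(b^-1 a^-1 b^-1 a) = tr(a^-1 b^-1 a)*tr(b) - tr(a^-1 b^-1 a b)  (eliminate b^-1) = x*y*z - x^2 - z^2 + 2
assemble the triple (tr(r) - 2; tr(r a) - x; tr(r b) - y)

y*z - x - 2; x*y*z - x^2 - z^2 - x + 2; -y + z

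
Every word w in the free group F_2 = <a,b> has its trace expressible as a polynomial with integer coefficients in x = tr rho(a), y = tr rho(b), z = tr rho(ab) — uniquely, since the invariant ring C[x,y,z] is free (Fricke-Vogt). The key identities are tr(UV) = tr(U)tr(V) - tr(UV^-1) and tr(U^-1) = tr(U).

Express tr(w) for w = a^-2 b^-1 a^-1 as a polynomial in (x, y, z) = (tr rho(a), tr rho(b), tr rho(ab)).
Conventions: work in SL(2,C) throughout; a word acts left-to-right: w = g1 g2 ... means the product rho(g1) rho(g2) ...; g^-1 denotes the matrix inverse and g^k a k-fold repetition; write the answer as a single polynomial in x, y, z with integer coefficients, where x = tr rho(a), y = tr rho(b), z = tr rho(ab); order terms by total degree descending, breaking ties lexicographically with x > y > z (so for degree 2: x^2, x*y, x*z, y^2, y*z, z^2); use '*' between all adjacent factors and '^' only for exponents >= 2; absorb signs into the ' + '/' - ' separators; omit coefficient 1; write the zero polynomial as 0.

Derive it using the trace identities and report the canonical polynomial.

x^2*z - x*y - z

trace(a^-1) = trace(a) = x
trace(a^-2) = trace(a^-1) trace(a) - trace(1)  (eliminate a^-1) = x^2 - 2
trace(a^-1 b) = trace(b) trace(a) - trace(b a)  (eliminate a^-1) = x*y - z
trace(a^-2 b) = trace(a^-1 b) trace(a) - trace(a^-1 b a)  (eliminate a^-1) = x^2*y - x*z - y
trace(a^-1 b^-1 a^-1) = trace(a^-2) trace(b) - trace(a^-2 b)  (eliminate b^-1) = x*z - y
trace(a^-2 b^-1 a^-1) = trace(a^-1 b^-1 a^-1) trace(a) - trace(a^-1 b^-1)  (eliminate a^-1) = x^2*z - x*y - z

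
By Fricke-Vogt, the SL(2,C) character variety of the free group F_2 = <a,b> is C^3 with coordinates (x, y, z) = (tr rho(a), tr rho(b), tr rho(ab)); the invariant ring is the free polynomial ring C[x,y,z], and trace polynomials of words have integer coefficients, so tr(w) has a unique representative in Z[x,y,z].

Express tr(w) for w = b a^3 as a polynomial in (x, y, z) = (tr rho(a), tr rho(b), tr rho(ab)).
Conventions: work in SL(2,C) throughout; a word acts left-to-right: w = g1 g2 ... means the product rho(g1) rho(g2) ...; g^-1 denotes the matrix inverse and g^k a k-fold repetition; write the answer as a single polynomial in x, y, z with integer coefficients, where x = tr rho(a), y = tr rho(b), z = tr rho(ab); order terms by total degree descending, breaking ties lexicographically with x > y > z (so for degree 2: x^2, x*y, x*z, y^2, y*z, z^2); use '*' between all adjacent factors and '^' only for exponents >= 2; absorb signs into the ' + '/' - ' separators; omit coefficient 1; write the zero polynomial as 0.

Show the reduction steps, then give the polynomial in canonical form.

trace(b a^2) = trace(a) trace(b a) - trace(b)  (reduce the a square) = x*z - y
next, trace(b a^3) = trace(a) trace(b a^2) - trace(b a)  (reduce the a square) = x^2*z - x*y - z

x^2*z - x*y - z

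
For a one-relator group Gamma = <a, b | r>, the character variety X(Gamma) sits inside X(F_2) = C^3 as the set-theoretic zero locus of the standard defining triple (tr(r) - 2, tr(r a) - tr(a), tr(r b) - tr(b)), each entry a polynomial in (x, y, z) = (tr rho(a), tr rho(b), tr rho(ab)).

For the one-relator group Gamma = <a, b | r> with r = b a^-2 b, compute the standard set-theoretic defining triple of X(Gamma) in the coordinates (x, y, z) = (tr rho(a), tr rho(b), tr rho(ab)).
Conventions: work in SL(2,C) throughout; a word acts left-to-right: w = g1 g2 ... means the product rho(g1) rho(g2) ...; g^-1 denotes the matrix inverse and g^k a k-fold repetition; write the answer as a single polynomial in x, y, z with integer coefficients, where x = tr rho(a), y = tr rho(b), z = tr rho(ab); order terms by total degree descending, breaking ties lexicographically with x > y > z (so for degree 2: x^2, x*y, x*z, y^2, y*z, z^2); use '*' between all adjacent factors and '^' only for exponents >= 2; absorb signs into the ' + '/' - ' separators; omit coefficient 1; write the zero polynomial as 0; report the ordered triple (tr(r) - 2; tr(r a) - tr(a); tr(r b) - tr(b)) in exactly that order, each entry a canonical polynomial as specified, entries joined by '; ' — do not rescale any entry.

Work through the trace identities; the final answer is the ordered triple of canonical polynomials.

trace(b^2) = trace(b) * trace(b) - trace(1)   [square of b] = y^2 - 2
trace(b^2 a) = trace(b) * trace(a b) - trace(a)   [square of b] = y*z - x
so trace(b^2 a^-1) = trace(b^2) * trace(a) - trace(b^2 a)   [inverse elimination on a] = x*y^2 - y*z - x
reduce: trace(b a^-2 b) = trace(b^2 a^-1) * trace(a) - trace(b^2)   [inverse elimination on a] = x^2*y^2 - x*y*z - x^2 - y^2 + 2
reduce: trace(b a b a) = trace(a b) * trace(a b) - trace(1) = z^2 - 2
trace(b a b a^-1) = trace(b a b) * trace(a) - trace(b a b a) = x*y*z - x^2 - z^2 + 2
reduce: trace(b a^-2 b a) = trace(b a b a^-1) * trace(a) - trace(b a b) = x^2*y*z - x^3 - x*z^2 - y*z + 3*x
so trace(b^3) = trace(b) * trace(b^2) - trace(b) = y^3 - 3*y
trace(b^3 a) = trace(b) * trace(a b^2) - trace(a b) = y^2*z - x*y - z
so trace(b^3 a^-1) = trace(b^3) * trace(a) - trace(b^3 a) = x*y^3 - y^2*z - 2*x*y + z
trace(b a^-2 b^2) = trace(b^3 a^-1) * trace(a) - trace(b^3) = x^2*y^3 - x*y^2*z - 2*x^2*y - y^3 + x*z + 3*y
assemble the triple (trace(r) - 2; trace(r a) - x; trace(r b) - y)

x^2*y^2 - x*y*z - x^2 - y^2; x^2*y*z - x^3 - x*z^2 - y*z + 2*x; x^2*y^3 - x*y^2*z - 2*x^2*y - y^3 + x*z + 2*y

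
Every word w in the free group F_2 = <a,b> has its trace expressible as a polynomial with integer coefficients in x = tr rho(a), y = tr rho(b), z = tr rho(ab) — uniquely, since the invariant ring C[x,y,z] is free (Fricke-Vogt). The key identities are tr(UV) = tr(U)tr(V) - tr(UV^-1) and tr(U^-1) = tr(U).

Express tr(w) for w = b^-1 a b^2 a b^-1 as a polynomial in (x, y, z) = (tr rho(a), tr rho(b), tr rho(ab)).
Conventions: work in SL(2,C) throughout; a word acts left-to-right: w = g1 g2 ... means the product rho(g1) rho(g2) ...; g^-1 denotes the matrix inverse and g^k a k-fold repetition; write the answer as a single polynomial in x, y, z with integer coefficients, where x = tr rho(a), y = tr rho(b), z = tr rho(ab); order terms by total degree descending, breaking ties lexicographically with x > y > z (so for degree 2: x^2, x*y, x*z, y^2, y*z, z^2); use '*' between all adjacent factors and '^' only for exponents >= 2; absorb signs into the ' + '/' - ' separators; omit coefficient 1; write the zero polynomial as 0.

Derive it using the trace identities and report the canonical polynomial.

x*y^3*z - x^2*y^2 - y^4 - y^2*z^2 + x^2 + 4*y^2 - 2

tr(a^2 b) = tr(a) * tr(b a) - tr(b)   [square of a] = x*z - y
tr(a^2) = tr(a) * tr(a) - tr(1)   [square of a] = x^2 - 2
tr(a b^2 a) = tr(b) * tr(a^2 b) - tr(a^2)   [square of b] = x*y*z - x^2 - y^2 + 2
tr(a b a b) = tr(b a) * tr(b a) - tr(1)   [split at a repeated b] = z^2 - 2
next, tr(a b^2 a b) = tr(b) * tr(a b a b) - tr(a b a)   [square of b] = y*z^2 - x*z - y
and tr(b^-1 a b^2 a) = tr(a b^2 a) * tr(b) - tr(a b^2 a b)   [inverse elimination on b] = x*y^2*z - x^2*y - y^3 - y*z^2 + x*z + 3*y
tr(b^-1 a b^2 a b^-1) = tr(b^-1 a b^2 a) * tr(b) - tr(b^-1 a b^2 a b)   [inverse elimination on b] = x*y^3*z - x^2*y^2 - y^4 - y^2*z^2 + x^2 + 4*y^2 - 2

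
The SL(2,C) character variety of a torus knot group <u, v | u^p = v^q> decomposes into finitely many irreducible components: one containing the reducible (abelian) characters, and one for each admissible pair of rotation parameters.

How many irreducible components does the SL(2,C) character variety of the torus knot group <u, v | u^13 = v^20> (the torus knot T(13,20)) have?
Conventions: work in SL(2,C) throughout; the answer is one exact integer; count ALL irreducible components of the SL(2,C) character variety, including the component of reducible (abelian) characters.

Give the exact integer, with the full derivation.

115

Gamma = < u, v | u^13 = v^20 > (torus knot T(13,20)); the central element u^13 = v^20 acts as +I or -I in any irreducible SL(2,C) representation.
This locks tr(u) to 2*cos(pi*alpha/13), alpha in 1..12, and tr(v) to 2*cos(pi*beta/20), beta in 1..19, on each component of irreducible characters.
The two central values (-1)^alpha I and (-1)^beta I must be the same matrix, so alpha and beta share a parity.
Enumerate parity-matched pairs: 6*10 odd-odd plus 6*9 even-even gives 114.
That is 114 components of irreducible characters, and with the reducible (abelian) component the total is 115.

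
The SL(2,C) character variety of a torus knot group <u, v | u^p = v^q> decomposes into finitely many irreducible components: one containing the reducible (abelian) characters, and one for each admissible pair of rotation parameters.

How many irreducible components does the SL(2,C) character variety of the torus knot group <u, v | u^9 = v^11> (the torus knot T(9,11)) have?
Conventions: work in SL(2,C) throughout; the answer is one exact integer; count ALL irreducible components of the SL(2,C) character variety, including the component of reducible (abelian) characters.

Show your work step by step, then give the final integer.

41

In the torus knot group T(9,11), u^9 = v^11 is central, so an irreducible representation sends it to +I or -I (Schur).
This locks tr(u) to 2*cos(pi*alpha/9), alpha in 1..8, and tr(v) to 2*cos(pi*beta/11), beta in 1..10, on each component of irreducible characters.
u^9 = (-1)^alpha I and v^11 = (-1)^beta I must agree, so alpha and beta have equal parity.
count pairs: odd alpha (4 choices) x odd beta (5), plus even alpha (4) x even beta (5): 4*5 + 4*5 = 40.
Total: 40 irreducible-character components + 1 reducible (abelian) component = 41.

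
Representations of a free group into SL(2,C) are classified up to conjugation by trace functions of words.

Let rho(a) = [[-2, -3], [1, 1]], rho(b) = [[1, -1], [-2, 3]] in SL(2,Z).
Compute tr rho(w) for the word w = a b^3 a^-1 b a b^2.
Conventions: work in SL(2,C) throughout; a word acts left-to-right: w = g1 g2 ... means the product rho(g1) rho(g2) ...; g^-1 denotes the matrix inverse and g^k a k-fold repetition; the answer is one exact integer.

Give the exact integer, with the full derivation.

rho(a) = [[-2, -3], [1, 1]]
... * rho(b) = [[1, -1], [-2, 3]]  ->  [[4, -7], [-1, 2]]
... * rho(b) = [[1, -1], [-2, 3]]  ->  [[18, -25], [-5, 7]]
... * rho(b) = [[1, -1], [-2, 3]]  ->  [[68, -93], [-19, 26]]
... * rho(a^-1) = [[1, 3], [-1, -2]]  ->  [[161, 390], [-45, -109]]
... * rho(b) = [[1, -1], [-2, 3]]  ->  [[-619, 1009], [173, -282]]
... * rho(a) = [[-2, -3], [1, 1]]  ->  [[2247, 2866], [-628, -801]]
... * rho(b) = [[1, -1], [-2, 3]]  ->  [[-3485, 6351], [974, -1775]]
... * rho(b) = [[1, -1], [-2, 3]]  ->  [[-16187, 22538], [4524, -6299]]
tr = -16187 + -6299 = -22486

-22486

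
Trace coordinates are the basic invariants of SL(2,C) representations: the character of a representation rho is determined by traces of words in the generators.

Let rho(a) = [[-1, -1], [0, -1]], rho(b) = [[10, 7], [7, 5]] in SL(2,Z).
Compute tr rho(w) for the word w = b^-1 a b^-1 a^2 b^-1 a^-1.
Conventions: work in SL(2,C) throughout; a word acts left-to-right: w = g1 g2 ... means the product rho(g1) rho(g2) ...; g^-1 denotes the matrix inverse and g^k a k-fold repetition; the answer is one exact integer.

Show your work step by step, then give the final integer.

rho(b^-1) = [[5, -7], [-7, 10]]
... * rho(a) = [[-1, -1], [0, -1]]  ->  [[-5, 2], [7, -3]]
... * rho(b^-1) = [[5, -7], [-7, 10]]  ->  [[-39, 55], [56, -79]]
... * rho(a) = [[-1, -1], [0, -1]]  ->  [[39, -16], [-56, 23]]
... * rho(a) = [[-1, -1], [0, -1]]  ->  [[-39, -23], [56, 33]]
... * rho(b^-1) = [[5, -7], [-7, 10]]  ->  [[-34, 43], [49, -62]]
... * rho(a^-1) = [[-1, 1], [0, -1]]  ->  [[34, -77], [-49, 111]]
tr = 34 + 111 = 145

145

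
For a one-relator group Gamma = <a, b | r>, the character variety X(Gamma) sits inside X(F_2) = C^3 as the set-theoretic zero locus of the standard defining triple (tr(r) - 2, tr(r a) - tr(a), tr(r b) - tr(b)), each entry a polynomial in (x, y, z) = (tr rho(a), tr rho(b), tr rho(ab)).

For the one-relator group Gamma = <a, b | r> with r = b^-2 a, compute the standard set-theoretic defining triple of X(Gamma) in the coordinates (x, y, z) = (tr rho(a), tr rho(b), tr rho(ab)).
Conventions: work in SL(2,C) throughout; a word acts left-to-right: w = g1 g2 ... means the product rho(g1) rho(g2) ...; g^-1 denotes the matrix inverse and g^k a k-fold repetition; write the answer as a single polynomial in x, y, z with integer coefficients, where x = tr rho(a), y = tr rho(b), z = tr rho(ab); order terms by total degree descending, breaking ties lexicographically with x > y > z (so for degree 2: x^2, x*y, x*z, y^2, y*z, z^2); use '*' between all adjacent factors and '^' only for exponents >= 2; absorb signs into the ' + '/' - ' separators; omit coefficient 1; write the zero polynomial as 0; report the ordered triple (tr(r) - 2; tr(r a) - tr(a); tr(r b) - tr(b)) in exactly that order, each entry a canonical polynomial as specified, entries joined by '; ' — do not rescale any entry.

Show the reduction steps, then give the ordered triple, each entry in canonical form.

reduce: tr(a b^-1) = tr(a) * tr(b) - tr(a b)  (eliminate b^-1) = x*y - z
reduce: tr(b^-2 a) = tr(a b^-1) * tr(b) - tr(a)  (eliminate b^-1) = x*y^2 - y*z - x
tr(a^2) = tr(a) * tr(a) - tr(1) = x^2 - 2
reduce: tr(a^2 b) = tr(a) * tr(b a) - tr(b) = x*z - y
reduce: tr(a^2 b^-1) = tr(a^2) * tr(b) - tr(a^2 b) = x^2*y - x*z - y
tr(b^-2 a^2) = tr(a^2 b^-1) * tr(b) - tr(a^2) = x^2*y^2 - x*y*z - x^2 - y^2 + 2
assemble the triple (tr(r) - 2; tr(r a) - x; tr(r b) - y)

x*y^2 - y*z - x - 2; x^2*y^2 - x*y*z - x^2 - y^2 - x + 2; x*y - y - z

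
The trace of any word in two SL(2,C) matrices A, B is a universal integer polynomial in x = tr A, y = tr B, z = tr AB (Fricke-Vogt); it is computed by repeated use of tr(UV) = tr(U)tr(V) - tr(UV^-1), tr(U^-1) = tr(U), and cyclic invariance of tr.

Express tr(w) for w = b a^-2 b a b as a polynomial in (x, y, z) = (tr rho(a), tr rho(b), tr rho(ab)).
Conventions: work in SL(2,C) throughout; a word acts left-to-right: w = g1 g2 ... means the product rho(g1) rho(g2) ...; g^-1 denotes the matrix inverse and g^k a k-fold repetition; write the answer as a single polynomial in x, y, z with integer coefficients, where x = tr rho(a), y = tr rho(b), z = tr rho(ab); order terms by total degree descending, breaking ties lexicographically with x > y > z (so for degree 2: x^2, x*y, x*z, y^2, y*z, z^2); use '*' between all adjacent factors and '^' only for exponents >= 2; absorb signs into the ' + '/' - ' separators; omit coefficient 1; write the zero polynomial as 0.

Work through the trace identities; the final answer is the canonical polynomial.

x^2*y^2*z - x^3*y - x*y*z^2 - y^2*z + 2*x*y + z

trace(b a b) = trace(b)*trace(a b) - trace(a)   [square of b] = y*z - x
use: trace(b a b^2) = trace(b)*trace(b a b) - trace(b a)   [square of b] = y^2*z - x*y - z
apply: trace(a b a b) = trace(a b)*trace(a b) - trace(1)   [split at a repeated a] = z^2 - 2
trace(a b a) = trace(a)*trace(b a) - trace(b)   [square of a] = x*z - y
trace(b a b^2 a) = trace(b)*trace(a b a b) - trace(a b a)   [square of b] = y*z^2 - x*z - y
use: trace(a^-1 b a b^2) = trace(b a b^2)*trace(a) - trace(b a b^2 a)   [inverse elimination on a] = x*y^2*z - x^2*y - y*z^2 + y
apply: trace(b a^-2 b a b) = trace(a^-1 b a b^2)*trace(a) - trace(a^-1 b a b^2 a)   [inverse elimination on a] = x^2*y^2*z - x^3*y - x*y*z^2 - y^2*z + 2*x*y + z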